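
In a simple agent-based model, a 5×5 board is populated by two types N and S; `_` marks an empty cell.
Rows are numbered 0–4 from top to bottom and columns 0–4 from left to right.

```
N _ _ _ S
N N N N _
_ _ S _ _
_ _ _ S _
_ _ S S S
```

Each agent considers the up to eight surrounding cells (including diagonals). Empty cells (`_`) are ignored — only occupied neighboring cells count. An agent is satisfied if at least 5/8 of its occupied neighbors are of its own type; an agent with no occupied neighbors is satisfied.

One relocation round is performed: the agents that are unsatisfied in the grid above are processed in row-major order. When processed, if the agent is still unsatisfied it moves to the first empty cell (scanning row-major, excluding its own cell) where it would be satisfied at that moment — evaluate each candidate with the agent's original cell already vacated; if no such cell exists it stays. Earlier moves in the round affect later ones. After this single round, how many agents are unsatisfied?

0

Initially unsatisfied (in order): (0,4), (1,3), (2,2).
  (0,4) → (3,0).
  (1,3) → (0,1).
  (2,2) → (0,4).
Resulting grid:
N N _ _ S
N N N _ _
_ _ _ _ _
S _ _ S _
_ _ S S S
All satisfied now.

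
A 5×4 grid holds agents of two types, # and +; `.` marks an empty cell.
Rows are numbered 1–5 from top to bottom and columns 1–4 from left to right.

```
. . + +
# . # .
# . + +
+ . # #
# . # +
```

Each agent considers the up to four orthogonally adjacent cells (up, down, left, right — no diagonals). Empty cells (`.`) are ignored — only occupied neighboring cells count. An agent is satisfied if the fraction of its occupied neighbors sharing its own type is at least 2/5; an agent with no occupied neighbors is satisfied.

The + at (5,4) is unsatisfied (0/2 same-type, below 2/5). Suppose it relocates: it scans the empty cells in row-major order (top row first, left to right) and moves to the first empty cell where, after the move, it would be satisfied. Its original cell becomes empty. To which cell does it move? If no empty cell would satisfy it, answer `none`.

Vacating (5,4). Empty cells in order:
  (1,1): 0/1 same-type → still unsatisfied.
  (1,2): 1/1 same-type → satisfied — stop here.

(1,2)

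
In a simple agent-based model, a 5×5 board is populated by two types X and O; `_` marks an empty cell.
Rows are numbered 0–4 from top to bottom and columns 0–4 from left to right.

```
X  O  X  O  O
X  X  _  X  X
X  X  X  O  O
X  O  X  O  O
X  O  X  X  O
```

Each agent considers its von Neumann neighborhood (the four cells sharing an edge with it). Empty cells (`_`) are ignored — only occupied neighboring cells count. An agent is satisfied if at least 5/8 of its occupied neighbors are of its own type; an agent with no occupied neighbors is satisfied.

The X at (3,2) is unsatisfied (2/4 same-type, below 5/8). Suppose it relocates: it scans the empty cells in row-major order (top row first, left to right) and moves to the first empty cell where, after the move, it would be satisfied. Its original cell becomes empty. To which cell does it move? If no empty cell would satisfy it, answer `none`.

(1,2)

Vacating (3,2). Empty cells in order:
  (1,2): 4/4 same-type → satisfied — stop here.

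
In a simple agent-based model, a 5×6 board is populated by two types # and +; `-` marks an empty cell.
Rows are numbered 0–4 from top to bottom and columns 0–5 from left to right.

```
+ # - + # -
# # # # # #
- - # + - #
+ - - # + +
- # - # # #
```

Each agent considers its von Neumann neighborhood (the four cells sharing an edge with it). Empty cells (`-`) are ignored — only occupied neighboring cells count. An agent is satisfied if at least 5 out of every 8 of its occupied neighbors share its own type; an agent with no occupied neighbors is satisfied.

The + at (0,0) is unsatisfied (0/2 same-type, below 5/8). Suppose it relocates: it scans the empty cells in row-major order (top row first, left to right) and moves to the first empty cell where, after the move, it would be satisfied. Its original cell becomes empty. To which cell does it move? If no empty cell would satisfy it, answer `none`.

Vacating (0,0). Empty cells in order:
  (0,2): 1/3 same-type → still unsatisfied.
  (0,5): 0/2 same-type → still unsatisfied.
  (2,0): 1/2 same-type → still unsatisfied.
  (2,1): 0/2 same-type → still unsatisfied.
  (2,4): 2/4 same-type → still unsatisfied.
  (3,1): 1/2 same-type → still unsatisfied.
  (3,2): 0/2 same-type → still unsatisfied.
  (4,0): 1/2 same-type → still unsatisfied.
  (4,2): 0/2 same-type → still unsatisfied.

none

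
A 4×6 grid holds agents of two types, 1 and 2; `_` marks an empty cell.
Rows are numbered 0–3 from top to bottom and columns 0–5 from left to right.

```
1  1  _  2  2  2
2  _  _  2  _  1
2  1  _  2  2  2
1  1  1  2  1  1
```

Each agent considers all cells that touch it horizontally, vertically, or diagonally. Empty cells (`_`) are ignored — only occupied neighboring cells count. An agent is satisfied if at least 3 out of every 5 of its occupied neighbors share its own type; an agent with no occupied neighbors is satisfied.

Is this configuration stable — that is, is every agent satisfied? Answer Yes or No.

No

Row 0: (0,0)1 1/2 ✗ · (0,1)1 1/2 ✗ · (0,3)2 2/2 ✓ · (0,4)2 3/4 ✓ · (0,5)2 1/2 ✗
Row 1: (1,0)2 1/4 ✗ · (1,3)2 4/4 ✓ · (1,5)1 0/4 ✗
Row 2: (2,0)2 1/4 ✗ · (2,1)1 3/5 ✓ · (2,3)2 3/5 ✓ · (2,4)2 4/7 ✗ · (2,5)2 1/4 ✗
Row 3: (3,0)1 2/3 ✓ · (3,1)1 3/4 ✓ · (3,2)1 2/4 ✗ · (3,3)2 2/4 ✗ · (3,4)1 1/5 ✗ · (3,5)1 1/3 ✗
For instance (0,0) has only 1/2 same-type neighbors, below 3/5.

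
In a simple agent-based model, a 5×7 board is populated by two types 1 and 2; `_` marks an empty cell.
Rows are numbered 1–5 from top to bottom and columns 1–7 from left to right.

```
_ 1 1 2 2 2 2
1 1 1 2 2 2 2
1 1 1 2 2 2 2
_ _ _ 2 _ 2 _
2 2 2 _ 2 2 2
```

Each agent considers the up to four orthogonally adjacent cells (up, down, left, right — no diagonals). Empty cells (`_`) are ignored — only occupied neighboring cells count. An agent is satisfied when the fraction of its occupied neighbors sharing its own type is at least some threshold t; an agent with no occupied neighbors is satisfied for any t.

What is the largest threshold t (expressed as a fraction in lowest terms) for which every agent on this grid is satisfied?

2/3

(1,2)1 2/2
(1,3)1 2/3
(1,4)2 2/3
(1,5)2 3/3
(1,6)2 3/3
(1,7)2 2/2
(2,1)1 2/2
(2,2)1 4/4
(2,3)1 3/4
(2,4)2 3/4
(2,5)2 4/4
(2,6)2 4/4
(2,7)2 3/3
(3,1)1 2/2
(3,2)1 3/3
(3,3)1 2/3
(3,4)2 3/4
(3,5)2 3/3
(3,6)2 4/4
(3,7)2 2/2
(4,4)2 1/1
(4,6)2 2/2
(5,1)2 1/1
(5,2)2 2/2
(5,3)2 1/1
(5,5)2 1/1
(5,6)2 3/3
(5,7)2 1/1
The smallest same-type fraction is 2/3 at (1,3), which reduces to 2/3. Any threshold above that leaves this agent unsatisfied.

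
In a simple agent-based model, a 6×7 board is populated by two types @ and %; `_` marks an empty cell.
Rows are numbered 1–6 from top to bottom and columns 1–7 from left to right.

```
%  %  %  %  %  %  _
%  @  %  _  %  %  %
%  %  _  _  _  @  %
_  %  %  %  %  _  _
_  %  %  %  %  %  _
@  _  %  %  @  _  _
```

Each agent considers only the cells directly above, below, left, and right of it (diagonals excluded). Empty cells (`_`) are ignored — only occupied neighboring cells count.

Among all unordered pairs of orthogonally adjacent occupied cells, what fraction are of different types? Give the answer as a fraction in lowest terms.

Scan each occupied cell's neighbors to the right and below so each pair is counted once.
From row 1: 1 unlike of 10 pairs (running 1/10).
From row 2: 4 unlike of 8 pairs (running 5/18).
From row 3: 1 unlike of 3 pairs (running 6/21).
From row 4: 0 unlike of 7 pairs (running 6/28).
From row 5: 1 unlike of 7 pairs (running 7/35).
From row 6: 1 unlike of 2 pairs (running 8/37).
Total adjacent occupied pairs: 37; unlike-type pairs: 8.
8/37 is already in lowest terms.

8/37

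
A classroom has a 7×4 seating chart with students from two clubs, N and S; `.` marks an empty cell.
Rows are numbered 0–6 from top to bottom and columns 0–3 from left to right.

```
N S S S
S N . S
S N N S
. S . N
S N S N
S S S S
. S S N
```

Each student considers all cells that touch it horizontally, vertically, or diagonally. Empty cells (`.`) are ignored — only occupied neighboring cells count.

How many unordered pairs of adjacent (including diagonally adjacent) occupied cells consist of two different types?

26

Scan each occupied cell's neighbors to the right and below (and the two forward diagonals) so each pair is counted once.
From row 0: 4 unlike of 10 pairs (running 4/10).
From row 1: 4 unlike of 8 pairs (running 8/18).
From row 2: 5 unlike of 8 pairs (running 13/26).
From row 3: 2 unlike of 5 pairs (running 15/31).
From row 4: 8 unlike of 13 pairs (running 23/44).
From row 5: 2 unlike of 11 pairs (running 25/55).
From row 6: 1 unlike of 2 pairs (running 26/57).
Total adjacent occupied pairs: 57; unlike-type pairs: 26.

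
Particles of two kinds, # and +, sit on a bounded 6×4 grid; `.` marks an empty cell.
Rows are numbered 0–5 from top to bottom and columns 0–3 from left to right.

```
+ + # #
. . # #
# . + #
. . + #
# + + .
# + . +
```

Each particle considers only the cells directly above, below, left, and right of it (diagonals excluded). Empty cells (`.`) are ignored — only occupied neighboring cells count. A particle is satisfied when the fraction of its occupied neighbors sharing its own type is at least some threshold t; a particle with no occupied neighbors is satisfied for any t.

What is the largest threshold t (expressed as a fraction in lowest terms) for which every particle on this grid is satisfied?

Row 0: (0,0)+ 1/1 · (0,1)+ 1/2 · (0,2)# 2/3 · (0,3)# 2/2
Row 1: (1,2)# 2/3 · (1,3)# 3/3
Row 2: (2,0)# — no occupied neighbors · (2,2)+ 1/3 · (2,3)# 2/3
Row 3: (3,2)+ 2/3 · (3,3)# 1/2
Row 4: (4,0)# 1/2 · (4,1)+ 2/3 · (4,2)+ 2/2
Row 5: (5,0)# 1/2 · (5,1)+ 1/2 · (5,3)+ — no occupied neighbors
The smallest same-type fraction is 1/3 at (2,2), which reduces to 1/3. Any threshold above that leaves this particle unsatisfied.

1/3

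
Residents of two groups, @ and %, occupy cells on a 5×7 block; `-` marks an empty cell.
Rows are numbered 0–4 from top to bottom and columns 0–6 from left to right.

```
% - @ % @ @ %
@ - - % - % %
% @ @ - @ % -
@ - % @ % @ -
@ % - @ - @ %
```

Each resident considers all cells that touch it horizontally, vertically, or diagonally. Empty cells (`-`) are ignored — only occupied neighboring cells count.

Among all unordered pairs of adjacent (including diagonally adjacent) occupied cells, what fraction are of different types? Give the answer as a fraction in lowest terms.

Scan each occupied cell's neighbors to the right and below (and the two forward diagonals) so each pair is counted once.
Row 0: %(0,0)–@(1,0)≠ @(0,2)–%(0,3)≠ @(0,2)–%(1,3)≠ %(0,3)–@(0,4)≠ %(0,3)–%(1,3)= @(0,4)–@(0,5)= @(0,4)–%(1,5)≠ @(0,4)–%(1,3)≠ @(0,5)–%(0,6)≠ @(0,5)–%(1,5)≠ @(0,5)–%(1,6)≠ %(0,6)–%(1,6)= %(0,6)–%(1,5)=  → 9/13 unlike.
Row 1: @(1,0)–%(2,0)≠ @(1,0)–@(2,1)= %(1,3)–@(2,4)≠ %(1,3)–@(2,2)≠ %(1,5)–%(1,6)= %(1,5)–%(2,5)= %(1,5)–@(2,4)≠ %(1,6)–%(2,5)=  → 4/8 unlike.
Row 2: %(2,0)–@(2,1)≠ %(2,0)–@(3,0)≠ @(2,1)–@(2,2)= @(2,1)–%(3,2)≠ @(2,1)–@(3,0)= @(2,2)–%(3,2)≠ @(2,2)–@(3,3)= @(2,4)–%(2,5)≠ @(2,4)–%(3,4)≠ @(2,4)–@(3,5)= @(2,4)–@(3,3)= %(2,5)–@(3,5)≠ %(2,5)–%(3,4)=  → 7/13 unlike.
Row 3: @(3,0)–@(4,0)= @(3,0)–%(4,1)≠ %(3,2)–@(3,3)≠ %(3,2)–@(4,3)≠ %(3,2)–%(4,1)= @(3,3)–%(3,4)≠ @(3,3)–@(4,3)= %(3,4)–@(3,5)≠ %(3,4)–@(4,5)≠ %(3,4)–@(4,3)≠ @(3,5)–@(4,5)= @(3,5)–%(4,6)≠  → 8/12 unlike.
Row 4: @(4,0)–%(4,1)≠ @(4,5)–%(4,6)≠  → 2/2 unlike.
Total adjacent occupied pairs: 48; unlike-type pairs: 30.
30/48 reduces to 5/8.

5/8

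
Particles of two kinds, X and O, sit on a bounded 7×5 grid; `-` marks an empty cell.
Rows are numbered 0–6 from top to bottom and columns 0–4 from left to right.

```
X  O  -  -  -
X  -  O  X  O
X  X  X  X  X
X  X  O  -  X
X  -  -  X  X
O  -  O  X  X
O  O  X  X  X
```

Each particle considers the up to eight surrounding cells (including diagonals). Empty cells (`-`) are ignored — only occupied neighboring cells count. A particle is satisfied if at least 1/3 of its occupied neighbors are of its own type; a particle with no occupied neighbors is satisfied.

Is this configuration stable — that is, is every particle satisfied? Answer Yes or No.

No

(0,0)X 1/2 ✓
(0,1)O 1/3 ✓
(1,0)X 3/4 ✓
(1,2)O 1/5 ✗
(1,3)X 3/5 ✓
(1,4)O 0/3 ✗
(2,0)X 4/4 ✓
(2,1)X 5/7 ✓
(2,2)X 4/6 ✓
(2,3)X 4/7 ✓
(2,4)X 3/4 ✓
(3,0)X 4/4 ✓
(3,1)X 5/6 ✓
(3,2)O 0/5 ✗
(3,4)X 4/4 ✓
(4,0)X 2/3 ✓
(4,3)X 4/6 ✓
(4,4)X 4/4 ✓
(5,0)O 2/3 ✓
(5,2)O 1/5 ✗
(5,3)X 6/7 ✓
(5,4)X 5/5 ✓
(6,0)O 2/2 ✓
(6,1)O 3/4 ✓
(6,2)X 2/4 ✓
(6,3)X 4/5 ✓
(6,4)X 3/3 ✓
For instance (1,2) has only 1/5 same-type neighbors, below 1/3.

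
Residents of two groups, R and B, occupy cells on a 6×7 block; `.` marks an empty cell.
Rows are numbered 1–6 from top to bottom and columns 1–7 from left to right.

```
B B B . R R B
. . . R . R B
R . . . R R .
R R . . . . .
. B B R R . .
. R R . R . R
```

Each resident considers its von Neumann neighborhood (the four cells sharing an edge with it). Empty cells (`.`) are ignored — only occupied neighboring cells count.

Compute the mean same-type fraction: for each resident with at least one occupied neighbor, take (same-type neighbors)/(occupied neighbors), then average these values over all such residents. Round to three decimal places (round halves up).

0.750

(1,1)B 1/1
(1,2)B 2/2
(1,3)B 1/1
(1,5)R 1/1
(1,6)R 2/3
(1,7)B 1/2
(2,4)R — no occupied neighbors
(2,6)R 2/3
(2,7)B 1/2
(3,1)R 1/1
(3,5)R 1/1
(3,6)R 2/2
(4,1)R 2/2
(4,2)R 1/2
(5,2)B 1/3
(5,3)B 1/3
(5,4)R 1/2
(5,5)R 2/2
(6,2)R 1/2
(6,3)R 1/2
(6,5)R 1/1
(6,7)R — no occupied neighbors
Sum over 20 residents: 1/1 + 2/2 + 1/1 + 1/1 + 2/3 + 1/2 + 2/3 + 1/2 + 1/1 + 1/1 + 2/2 + 2/2 + 1/2 + 1/3 + 1/3 + 1/2 + 2/2 + 1/2 + 1/2 + 1/1 = 15; mean = 15 ÷ 20 = 3/4 = 0.75 → 0.750.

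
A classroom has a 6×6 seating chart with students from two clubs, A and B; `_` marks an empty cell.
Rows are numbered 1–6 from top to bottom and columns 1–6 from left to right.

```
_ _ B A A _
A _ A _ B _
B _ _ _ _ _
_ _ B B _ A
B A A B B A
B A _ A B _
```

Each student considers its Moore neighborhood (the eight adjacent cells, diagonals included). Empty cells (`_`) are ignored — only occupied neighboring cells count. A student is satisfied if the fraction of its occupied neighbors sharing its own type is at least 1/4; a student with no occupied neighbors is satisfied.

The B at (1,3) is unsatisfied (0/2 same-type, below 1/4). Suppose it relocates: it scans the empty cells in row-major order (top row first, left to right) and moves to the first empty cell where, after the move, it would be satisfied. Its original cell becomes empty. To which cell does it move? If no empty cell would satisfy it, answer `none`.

Vacating (1,3). Empty cells in order:
  (1,1): 0/1 same-type → still unsatisfied.
  (1,2): 0/2 same-type → still unsatisfied.
  (1,6): 1/2 same-type → satisfied — stop here.

(1,6)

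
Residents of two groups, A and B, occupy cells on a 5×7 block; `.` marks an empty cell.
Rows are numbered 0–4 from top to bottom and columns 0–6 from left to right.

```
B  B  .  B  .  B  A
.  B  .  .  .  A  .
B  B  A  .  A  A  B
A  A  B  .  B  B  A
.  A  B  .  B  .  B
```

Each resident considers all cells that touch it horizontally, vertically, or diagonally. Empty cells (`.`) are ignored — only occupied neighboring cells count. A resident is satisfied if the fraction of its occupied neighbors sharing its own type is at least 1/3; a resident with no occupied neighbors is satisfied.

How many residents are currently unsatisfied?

4

(0,0)B 2/2 satisfied
(0,1)B 2/2 satisfied
(0,3)B 0/0 satisfied
(0,5)B 0/2 not
(0,6)A 1/2 satisfied
(1,1)B 4/5 satisfied
(1,5)A 3/5 satisfied
(2,0)B 2/4 satisfied
(2,1)B 3/6 satisfied
(2,2)A 1/4 not
(2,4)A 2/4 satisfied
(2,5)A 3/6 satisfied
(2,6)B 1/4 not
(3,0)A 2/4 satisfied
(3,1)A 3/7 satisfied
(3,2)B 2/5 satisfied
(3,4)B 2/4 satisfied
(3,5)B 4/7 satisfied
(3,6)A 1/4 not
(4,1)A 2/4 satisfied
(4,2)B 1/3 satisfied
(4,4)B 2/2 satisfied
(4,6)B 1/2 satisfied
Unsatisfied: (0,5), (2,2), (2,6), (3,6) — 4 in total.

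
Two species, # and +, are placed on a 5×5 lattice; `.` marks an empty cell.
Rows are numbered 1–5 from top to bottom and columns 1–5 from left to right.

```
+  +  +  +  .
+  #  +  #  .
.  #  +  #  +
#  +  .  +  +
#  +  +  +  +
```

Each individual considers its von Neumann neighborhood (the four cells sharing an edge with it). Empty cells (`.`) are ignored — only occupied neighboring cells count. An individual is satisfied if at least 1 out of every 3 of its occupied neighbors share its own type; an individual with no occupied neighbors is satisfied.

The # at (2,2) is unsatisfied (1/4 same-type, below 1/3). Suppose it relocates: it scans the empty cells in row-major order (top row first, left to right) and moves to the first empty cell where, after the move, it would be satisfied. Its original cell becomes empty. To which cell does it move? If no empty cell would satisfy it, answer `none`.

(2,5)

Vacating (2,2). Empty cells in order:
  (1,5): 0/1 same-type → still unsatisfied.
  (2,5): 1/2 same-type → satisfied — stop here.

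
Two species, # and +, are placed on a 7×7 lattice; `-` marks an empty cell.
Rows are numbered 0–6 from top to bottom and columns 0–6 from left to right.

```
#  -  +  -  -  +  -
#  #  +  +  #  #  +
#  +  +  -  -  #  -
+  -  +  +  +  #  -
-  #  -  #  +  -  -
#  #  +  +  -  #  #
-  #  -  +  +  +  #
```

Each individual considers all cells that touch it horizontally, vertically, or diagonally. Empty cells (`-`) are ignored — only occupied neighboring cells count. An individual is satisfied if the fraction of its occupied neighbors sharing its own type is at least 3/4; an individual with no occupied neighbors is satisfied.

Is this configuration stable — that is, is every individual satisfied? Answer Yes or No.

(0,0)# 2/2 ✓
(0,2)+ 2/3 ✗
(0,5)+ 1/3 ✗
(1,0)# 3/4 ✓
(1,1)# 3/7 ✗
(1,2)+ 4/5 ✓
(1,3)+ 3/4 ✓
(1,4)# 2/4 ✗
(1,5)# 2/4 ✗
(1,6)+ 1/3 ✗
(2,0)# 2/4 ✗
(2,1)+ 4/7 ✗
(2,2)+ 5/6 ✓
(2,5)# 3/5 ✗
(3,0)+ 1/3 ✗
(3,2)+ 3/5 ✗
(3,3)+ 4/5 ✓
(3,4)+ 2/5 ✗
(3,5)# 1/3 ✗
(4,1)# 2/5 ✗
(4,3)# 0/6 ✗
(4,4)+ 3/6 ✗
(5,0)# 3/3 ✓
(5,1)# 3/4 ✓
(5,2)+ 2/6 ✗
(5,3)+ 4/5 ✓
(5,5)# 2/5 ✗
(5,6)# 2/3 ✗
(6,1)# 2/3 ✗
(6,3)+ 3/3 ✓
(6,4)+ 3/4 ✓
(6,5)+ 1/4 ✗
(6,6)# 2/3 ✗
For instance (0,2) has only 2/3 same-type neighbors, below 3/4.

No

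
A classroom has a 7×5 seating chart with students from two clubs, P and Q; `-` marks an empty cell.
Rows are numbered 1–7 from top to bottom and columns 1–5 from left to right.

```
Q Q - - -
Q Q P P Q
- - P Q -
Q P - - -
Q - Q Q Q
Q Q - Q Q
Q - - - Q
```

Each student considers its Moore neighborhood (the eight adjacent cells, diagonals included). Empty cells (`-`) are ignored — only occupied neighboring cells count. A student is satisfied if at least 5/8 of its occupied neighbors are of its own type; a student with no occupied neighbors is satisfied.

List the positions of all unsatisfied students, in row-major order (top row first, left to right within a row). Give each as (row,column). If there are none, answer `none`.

(2,2), (2,3), (2,4), (2,5), (3,3), (3,4), (4,1), (4,2)

Row 1: (1,1)Q 3/3 ok · (1,2)Q 3/4 ok
Row 2: (2,1)Q 3/3 ok · (2,2)Q 3/5 unhappy · (2,3)P 2/5 unhappy · (2,4)P 2/4 unhappy · (2,5)Q 1/2 unhappy
Row 3: (3,3)P 3/5 unhappy · (3,4)Q 1/4 unhappy
Row 4: (4,1)Q 1/2 unhappy · (4,2)P 1/4 unhappy
Row 5: (5,1)Q 3/4 ok · (5,3)Q 3/4 ok · (5,4)Q 4/4 ok · (5,5)Q 3/3 ok
Row 6: (6,1)Q 3/3 ok · (6,2)Q 4/4 ok · (6,4)Q 5/5 ok · (6,5)Q 4/4 ok
Row 7: (7,1)Q 2/2 ok · (7,5)Q 2/2 ok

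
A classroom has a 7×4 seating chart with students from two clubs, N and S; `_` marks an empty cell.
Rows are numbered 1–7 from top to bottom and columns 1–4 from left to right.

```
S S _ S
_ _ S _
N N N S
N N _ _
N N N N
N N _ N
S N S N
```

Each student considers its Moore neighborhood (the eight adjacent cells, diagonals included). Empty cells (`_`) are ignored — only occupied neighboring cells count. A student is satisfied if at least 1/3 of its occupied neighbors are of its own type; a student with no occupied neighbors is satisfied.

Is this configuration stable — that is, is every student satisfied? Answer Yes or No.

No

Row 1: (1,1)S 1/1 ✓ · (1,2)S 2/2 ✓ · (1,4)S 1/1 ✓
Row 2: (2,3)S 3/5 ✓
Row 3: (3,1)N 3/3 ✓ · (3,2)N 4/5 ✓ · (3,3)N 2/4 ✓ · (3,4)S 1/2 ✓
Row 4: (4,1)N 5/5 ✓ · (4,2)N 7/7 ✓
Row 5: (5,1)N 5/5 ✓ · (5,2)N 6/6 ✓ · (5,3)N 5/5 ✓ · (5,4)N 2/2 ✓
Row 6: (6,1)N 4/5 ✓ · (6,2)N 5/7 ✓ · (6,4)N 3/4 ✓
Row 7: (7,1)S 0/3 ✗ · (7,2)N 2/4 ✓ · (7,3)S 0/4 ✗ · (7,4)N 1/2 ✓
For instance (7,1) has only 0/3 same-type neighbors, below 1/3.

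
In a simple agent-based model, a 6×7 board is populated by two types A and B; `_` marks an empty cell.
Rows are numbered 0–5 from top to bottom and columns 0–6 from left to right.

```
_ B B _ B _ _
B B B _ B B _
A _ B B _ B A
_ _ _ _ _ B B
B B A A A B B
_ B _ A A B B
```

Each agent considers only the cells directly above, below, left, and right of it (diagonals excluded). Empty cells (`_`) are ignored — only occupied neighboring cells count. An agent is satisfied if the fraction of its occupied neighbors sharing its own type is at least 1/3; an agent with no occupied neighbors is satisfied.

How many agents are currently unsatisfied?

(0,1)B 2/2 ✓
(0,2)B 2/2 ✓
(0,4)B 1/1 ✓
(1,0)B 1/2 ✓
(1,1)B 3/3 ✓
(1,2)B 3/3 ✓
(1,4)B 2/2 ✓
(1,5)B 2/2 ✓
(2,0)A 0/1 ✗
(2,2)B 2/2 ✓
(2,3)B 1/1 ✓
(2,5)B 2/3 ✓
(2,6)A 0/2 ✗
(3,5)B 3/3 ✓
(3,6)B 2/3 ✓
(4,0)B 1/1 ✓
(4,1)B 2/3 ✓
(4,2)A 1/2 ✓
(4,3)A 3/3 ✓
(4,4)A 2/3 ✓
(4,5)B 3/4 ✓
(4,6)B 3/3 ✓
(5,1)B 1/1 ✓
(5,3)A 2/2 ✓
(5,4)A 2/3 ✓
(5,5)B 2/3 ✓
(5,6)B 2/2 ✓
Unsatisfied: (2,0), (2,6) — 2 in total.

2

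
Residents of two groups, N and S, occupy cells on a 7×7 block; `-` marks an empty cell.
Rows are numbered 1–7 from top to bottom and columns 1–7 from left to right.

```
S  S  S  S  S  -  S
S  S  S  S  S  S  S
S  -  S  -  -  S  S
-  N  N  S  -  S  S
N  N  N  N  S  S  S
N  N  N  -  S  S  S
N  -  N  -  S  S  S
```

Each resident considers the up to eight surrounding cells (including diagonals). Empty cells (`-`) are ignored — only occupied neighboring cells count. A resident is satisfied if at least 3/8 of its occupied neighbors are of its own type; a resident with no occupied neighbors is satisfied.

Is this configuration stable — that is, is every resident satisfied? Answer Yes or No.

Yes

Row 1: (1,1)S 3/3 ✓ · (1,2)S 5/5 ✓ · (1,3)S 5/5 ✓ · (1,4)S 5/5 ✓ · (1,5)S 4/4 ✓ · (1,7)S 2/2 ✓
Row 2: (2,1)S 4/4 ✓ · (2,2)S 7/7 ✓ · (2,3)S 6/6 ✓ · (2,4)S 6/6 ✓ · (2,5)S 5/5 ✓ · (2,6)S 6/6 ✓ · (2,7)S 4/4 ✓
Row 3: (3,1)S 2/3 ✓ · (3,3)S 4/6 ✓ · (3,6)S 6/6 ✓ · (3,7)S 5/5 ✓
Row 4: (4,2)N 4/6 ✓ · (4,3)N 4/6 ✓ · (4,4)S 2/5 ✓ · (4,6)S 6/6 ✓ · (4,7)S 5/5 ✓
Row 5: (5,1)N 4/4 ✓ · (5,2)N 7/7 ✓ · (5,3)N 6/7 ✓ · (5,4)N 3/6 ✓ · (5,5)S 5/6 ✓ · (5,6)S 7/7 ✓ · (5,7)S 5/5 ✓
Row 6: (6,1)N 4/4 ✓ · (6,2)N 7/7 ✓ · (6,3)N 5/5 ✓ · (6,5)S 5/6 ✓ · (6,6)S 8/8 ✓ · (6,7)S 5/5 ✓
Row 7: (7,1)N 2/2 ✓ · (7,3)N 2/2 ✓ · (7,5)S 3/3 ✓ · (7,6)S 5/5 ✓ · (7,7)S 3/3 ✓
All meet the threshold, so the configuration is stable.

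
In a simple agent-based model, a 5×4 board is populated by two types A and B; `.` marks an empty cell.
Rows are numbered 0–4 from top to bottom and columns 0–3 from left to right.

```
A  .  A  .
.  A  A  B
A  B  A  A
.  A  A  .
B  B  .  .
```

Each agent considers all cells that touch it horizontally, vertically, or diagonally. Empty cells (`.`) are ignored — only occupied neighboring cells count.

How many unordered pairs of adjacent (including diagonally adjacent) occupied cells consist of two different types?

Scan each occupied cell's neighbors to the right and below (and the two forward diagonals) so each pair is counted once.
Row 0: A(0,0)–A(1,1)= A(0,2)–A(1,2)= A(0,2)–B(1,3)≠ A(0,2)–A(1,1)=  → 1/4 unlike.
Row 1: A(1,1)–A(1,2)= A(1,1)–B(2,1)≠ A(1,1)–A(2,2)= A(1,1)–A(2,0)= A(1,2)–B(1,3)≠ A(1,2)–A(2,2)= A(1,2)–A(2,3)= A(1,2)–B(2,1)≠ B(1,3)–A(2,3)≠ B(1,3)–A(2,2)≠  → 5/10 unlike.
Row 2: A(2,0)–B(2,1)≠ A(2,0)–A(3,1)= B(2,1)–A(2,2)≠ B(2,1)–A(3,1)≠ B(2,1)–A(3,2)≠ A(2,2)–A(2,3)= A(2,2)–A(3,2)= A(2,2)–A(3,1)= A(2,3)–A(3,2)=  → 4/9 unlike.
Row 3: A(3,1)–A(3,2)= A(3,1)–B(4,1)≠ A(3,1)–B(4,0)≠ A(3,2)–B(4,1)≠  → 3/4 unlike.
Row 4: B(4,0)–B(4,1)=  → 0/1 unlike.
Total adjacent occupied pairs: 28; unlike-type pairs: 13.

13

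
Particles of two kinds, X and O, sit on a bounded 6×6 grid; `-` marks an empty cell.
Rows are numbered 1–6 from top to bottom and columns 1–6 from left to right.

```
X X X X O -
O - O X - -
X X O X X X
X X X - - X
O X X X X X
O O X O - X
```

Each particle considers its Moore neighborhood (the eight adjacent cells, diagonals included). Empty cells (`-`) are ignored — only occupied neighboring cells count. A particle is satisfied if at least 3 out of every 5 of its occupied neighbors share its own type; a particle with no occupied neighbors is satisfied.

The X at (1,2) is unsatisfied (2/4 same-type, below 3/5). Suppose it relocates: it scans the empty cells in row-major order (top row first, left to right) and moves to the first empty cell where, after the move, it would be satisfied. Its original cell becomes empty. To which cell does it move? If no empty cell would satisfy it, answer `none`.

(2,5)

Vacating (1,2). Empty cells in order:
  (1,6): 0/1 same-type → still unsatisfied.
  (2,2): 4/7 same-type → still unsatisfied.
  (2,5): 5/6 same-type → satisfied — stop here.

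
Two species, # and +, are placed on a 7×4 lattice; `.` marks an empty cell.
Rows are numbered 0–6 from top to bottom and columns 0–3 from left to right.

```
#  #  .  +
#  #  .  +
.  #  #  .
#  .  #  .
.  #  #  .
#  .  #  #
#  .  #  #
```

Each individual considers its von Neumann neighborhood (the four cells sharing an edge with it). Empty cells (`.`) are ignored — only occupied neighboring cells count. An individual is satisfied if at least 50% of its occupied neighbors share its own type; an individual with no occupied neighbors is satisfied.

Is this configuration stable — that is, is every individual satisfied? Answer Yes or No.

(0,0)# 2/2 ok
(0,1)# 2/2 ok
(0,3)+ 1/1 ok
(1,0)# 2/2 ok
(1,1)# 3/3 ok
(1,3)+ 1/1 ok
(2,1)# 2/2 ok
(2,2)# 2/2 ok
(3,0)# 0/0 ok
(3,2)# 2/2 ok
(4,1)# 1/1 ok
(4,2)# 3/3 ok
(5,0)# 1/1 ok
(5,2)# 3/3 ok
(5,3)# 2/2 ok
(6,0)# 1/1 ok
(6,2)# 2/2 ok
(6,3)# 2/2 ok
All meet the threshold, so the configuration is stable.

Yes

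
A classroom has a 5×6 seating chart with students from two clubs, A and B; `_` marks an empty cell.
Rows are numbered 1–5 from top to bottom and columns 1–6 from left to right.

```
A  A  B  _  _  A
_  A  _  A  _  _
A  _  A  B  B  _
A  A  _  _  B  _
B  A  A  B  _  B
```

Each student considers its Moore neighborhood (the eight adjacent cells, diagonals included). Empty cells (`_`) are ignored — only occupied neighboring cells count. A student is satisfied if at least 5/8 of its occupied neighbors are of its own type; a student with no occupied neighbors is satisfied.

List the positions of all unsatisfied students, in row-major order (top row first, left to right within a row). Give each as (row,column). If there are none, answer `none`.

(1,3), (2,4), (3,4), (5,1), (5,4)

Row 1: (1,1)A 2/2 satisfied · (1,2)A 2/3 satisfied · (1,3)B 0/3 not · (1,6)A 0/0 satisfied
Row 2: (2,2)A 4/5 satisfied · (2,4)A 1/4 not
Row 3: (3,1)A 3/3 satisfied · (3,3)A 3/4 satisfied · (3,4)B 2/4 not · (3,5)B 2/3 satisfied
Row 4: (4,1)A 3/4 satisfied · (4,2)A 5/6 satisfied · (4,5)B 4/4 satisfied
Row 5: (5,1)B 0/3 not · (5,2)A 3/4 satisfied · (5,3)A 2/3 satisfied · (5,4)B 1/2 not · (5,6)B 1/1 satisfied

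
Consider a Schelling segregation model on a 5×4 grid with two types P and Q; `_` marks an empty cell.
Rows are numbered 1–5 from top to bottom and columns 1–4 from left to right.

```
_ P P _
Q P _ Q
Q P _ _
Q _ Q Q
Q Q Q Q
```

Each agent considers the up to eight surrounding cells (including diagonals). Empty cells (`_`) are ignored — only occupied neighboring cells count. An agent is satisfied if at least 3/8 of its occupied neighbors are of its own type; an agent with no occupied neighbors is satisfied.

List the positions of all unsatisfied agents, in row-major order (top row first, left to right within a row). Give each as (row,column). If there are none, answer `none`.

(1,2)P 2/3 ✓
(1,3)P 2/3 ✓
(2,1)Q 1/4 ✗
(2,2)P 3/5 ✓
(2,4)Q 0/1 ✗
(3,1)Q 2/4 ✓
(3,2)P 1/5 ✗
(4,1)Q 3/4 ✓
(4,3)Q 4/5 ✓
(4,4)Q 3/3 ✓
(5,1)Q 2/2 ✓
(5,2)Q 4/4 ✓
(5,3)Q 4/4 ✓
(5,4)Q 3/3 ✓

(2,1), (2,4), (3,2)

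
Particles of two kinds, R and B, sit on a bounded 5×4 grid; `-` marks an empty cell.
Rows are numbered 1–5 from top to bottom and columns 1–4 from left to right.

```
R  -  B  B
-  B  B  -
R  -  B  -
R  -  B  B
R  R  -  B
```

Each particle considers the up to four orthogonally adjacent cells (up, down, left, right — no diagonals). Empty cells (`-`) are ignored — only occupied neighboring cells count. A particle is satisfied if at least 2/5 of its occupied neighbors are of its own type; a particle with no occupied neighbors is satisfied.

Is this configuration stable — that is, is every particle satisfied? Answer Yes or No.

Yes

(1,1)R 0/0 ok
(1,3)B 2/2 ok
(1,4)B 1/1 ok
(2,2)B 1/1 ok
(2,3)B 3/3 ok
(3,1)R 1/1 ok
(3,3)B 2/2 ok
(4,1)R 2/2 ok
(4,3)B 2/2 ok
(4,4)B 2/2 ok
(5,1)R 2/2 ok
(5,2)R 1/1 ok
(5,4)B 1/1 ok
All meet the threshold, so the configuration is stable.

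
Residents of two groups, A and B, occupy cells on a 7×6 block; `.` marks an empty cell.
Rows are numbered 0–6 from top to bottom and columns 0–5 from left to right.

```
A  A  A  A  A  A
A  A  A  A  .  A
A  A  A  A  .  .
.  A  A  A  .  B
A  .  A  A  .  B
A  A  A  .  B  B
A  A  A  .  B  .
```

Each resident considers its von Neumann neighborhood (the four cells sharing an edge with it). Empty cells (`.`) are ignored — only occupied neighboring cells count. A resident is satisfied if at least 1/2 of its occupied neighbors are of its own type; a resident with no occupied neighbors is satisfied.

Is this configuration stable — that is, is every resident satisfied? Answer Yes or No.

(0,0)A 2/2 ok
(0,1)A 3/3 ok
(0,2)A 3/3 ok
(0,3)A 3/3 ok
(0,4)A 2/2 ok
(0,5)A 2/2 ok
(1,0)A 3/3 ok
(1,1)A 4/4 ok
(1,2)A 4/4 ok
(1,3)A 3/3 ok
(1,5)A 1/1 ok
(2,0)A 2/2 ok
(2,1)A 4/4 ok
(2,2)A 4/4 ok
(2,3)A 3/3 ok
(3,1)A 2/2 ok
(3,2)A 4/4 ok
(3,3)A 3/3 ok
(3,5)B 1/1 ok
(4,0)A 1/1 ok
(4,2)A 3/3 ok
(4,3)A 2/2 ok
(4,5)B 2/2 ok
(5,0)A 3/3 ok
(5,1)A 3/3 ok
(5,2)A 3/3 ok
(5,4)B 2/2 ok
(5,5)B 2/2 ok
(6,0)A 2/2 ok
(6,1)A 3/3 ok
(6,2)A 2/2 ok
(6,4)B 1/1 ok
All meet the threshold, so the configuration is stable.

Yes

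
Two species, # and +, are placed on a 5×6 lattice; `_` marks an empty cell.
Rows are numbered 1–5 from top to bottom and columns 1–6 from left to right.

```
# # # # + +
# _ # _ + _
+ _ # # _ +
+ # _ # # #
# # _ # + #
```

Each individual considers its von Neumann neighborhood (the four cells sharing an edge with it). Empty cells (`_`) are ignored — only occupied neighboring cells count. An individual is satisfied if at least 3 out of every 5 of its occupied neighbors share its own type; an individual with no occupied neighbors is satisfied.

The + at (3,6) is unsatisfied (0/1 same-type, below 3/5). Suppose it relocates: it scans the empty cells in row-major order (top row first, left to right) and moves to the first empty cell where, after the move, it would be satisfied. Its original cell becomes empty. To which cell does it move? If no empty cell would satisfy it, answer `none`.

(2,6)

Vacating (3,6). Empty cells in order:
  (2,2): 0/3 same-type → still unsatisfied.
  (2,4): 1/4 same-type → still unsatisfied.
  (2,6): 2/2 same-type → satisfied — stop here.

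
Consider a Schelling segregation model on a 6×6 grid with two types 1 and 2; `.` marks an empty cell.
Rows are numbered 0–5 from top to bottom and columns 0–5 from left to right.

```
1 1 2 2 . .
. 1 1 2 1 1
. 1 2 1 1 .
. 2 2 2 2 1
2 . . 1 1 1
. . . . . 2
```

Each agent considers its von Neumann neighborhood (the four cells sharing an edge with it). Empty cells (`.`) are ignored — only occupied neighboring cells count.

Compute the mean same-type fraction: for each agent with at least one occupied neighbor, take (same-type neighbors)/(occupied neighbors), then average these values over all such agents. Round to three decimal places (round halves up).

(0,0)1 1/1
(0,1)1 2/3
(0,2)2 1/3
(0,3)2 2/2
(1,1)1 3/3
(1,2)1 1/4
(1,3)2 1/4
(1,4)1 2/3
(1,5)1 1/1
(2,1)1 1/3
(2,2)2 1/4
(2,3)1 1/4
(2,4)1 2/3
(3,1)2 1/2
(3,2)2 3/3
(3,3)2 2/4
(3,4)2 1/4
(3,5)1 1/2
(4,0)2 — no occupied neighbors
(4,3)1 1/2
(4,4)1 2/3
(4,5)1 2/3
(5,5)2 0/1
Sum over 22 agents: 1/1 + 2/3 + 1/3 + 2/2 + 3/3 + 1/4 + 1/4 + 2/3 + 1/1 + 1/3 + 1/4 + 1/4 + 2/3 + 1/2 + 3/3 + 2/4 + 1/4 + 1/2 + 1/2 + 2/3 + 2/3 + 0/1 = 49/4; mean = 49/4 ÷ 22 = 49/88 = 0.556818… → 0.557.

0.557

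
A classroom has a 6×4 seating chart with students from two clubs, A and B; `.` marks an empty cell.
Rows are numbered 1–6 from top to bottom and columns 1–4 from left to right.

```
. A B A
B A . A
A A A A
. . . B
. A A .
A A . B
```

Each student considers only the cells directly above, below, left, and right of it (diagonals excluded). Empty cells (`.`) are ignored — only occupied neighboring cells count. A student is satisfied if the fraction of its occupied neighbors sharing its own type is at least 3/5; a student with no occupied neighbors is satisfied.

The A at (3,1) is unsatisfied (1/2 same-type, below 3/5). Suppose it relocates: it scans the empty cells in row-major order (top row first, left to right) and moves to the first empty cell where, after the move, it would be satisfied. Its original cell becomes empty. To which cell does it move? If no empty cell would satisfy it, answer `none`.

(2,3)

Vacating (3,1). Empty cells in order:
  (1,1): 1/2 same-type → still unsatisfied.
  (2,3): 3/4 same-type → satisfied — stop here.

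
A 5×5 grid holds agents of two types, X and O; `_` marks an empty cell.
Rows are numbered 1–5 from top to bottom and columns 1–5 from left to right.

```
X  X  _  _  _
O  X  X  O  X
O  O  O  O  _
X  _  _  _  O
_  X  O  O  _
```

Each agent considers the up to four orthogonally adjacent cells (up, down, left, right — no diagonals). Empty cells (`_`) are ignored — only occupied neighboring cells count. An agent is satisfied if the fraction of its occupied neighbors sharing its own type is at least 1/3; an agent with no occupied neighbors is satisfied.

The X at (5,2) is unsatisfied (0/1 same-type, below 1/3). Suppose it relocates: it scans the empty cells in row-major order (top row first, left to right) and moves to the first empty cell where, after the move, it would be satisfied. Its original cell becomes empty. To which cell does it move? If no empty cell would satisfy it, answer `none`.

Vacating (5,2). Empty cells in order:
  (1,3): 2/2 same-type → satisfied — stop here.

(1,3)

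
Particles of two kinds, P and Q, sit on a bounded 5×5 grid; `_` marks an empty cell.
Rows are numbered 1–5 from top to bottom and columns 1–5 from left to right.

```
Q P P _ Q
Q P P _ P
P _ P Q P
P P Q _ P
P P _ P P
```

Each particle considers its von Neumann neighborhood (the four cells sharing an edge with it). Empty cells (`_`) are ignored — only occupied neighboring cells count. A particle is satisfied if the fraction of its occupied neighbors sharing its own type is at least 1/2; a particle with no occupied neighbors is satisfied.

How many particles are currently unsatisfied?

(1,1)Q 1/2 ✓
(1,2)P 2/3 ✓
(1,3)P 2/2 ✓
(1,5)Q 0/1 ✗
(2,1)Q 1/3 ✗
(2,2)P 2/3 ✓
(2,3)P 3/3 ✓
(2,5)P 1/2 ✓
(3,1)P 1/2 ✓
(3,3)P 1/3 ✗
(3,4)Q 0/2 ✗
(3,5)P 2/3 ✓
(4,1)P 3/3 ✓
(4,2)P 2/3 ✓
(4,3)Q 0/2 ✗
(4,5)P 2/2 ✓
(5,1)P 2/2 ✓
(5,2)P 2/2 ✓
(5,4)P 1/1 ✓
(5,5)P 2/2 ✓
Unsatisfied: (1,5), (2,1), (3,3), (3,4), (4,3) — 5 in total.

5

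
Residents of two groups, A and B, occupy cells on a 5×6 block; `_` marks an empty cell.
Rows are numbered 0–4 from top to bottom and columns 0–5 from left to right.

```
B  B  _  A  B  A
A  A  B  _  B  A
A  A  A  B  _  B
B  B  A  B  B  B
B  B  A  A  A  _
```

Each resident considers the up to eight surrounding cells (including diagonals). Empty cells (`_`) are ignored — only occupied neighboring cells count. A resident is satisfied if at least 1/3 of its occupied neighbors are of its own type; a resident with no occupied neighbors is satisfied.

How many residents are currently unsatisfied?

5

(0,0)B 1/3 ✓
(0,1)B 2/4 ✓
(0,3)A 0/3 ✗
(0,4)B 1/4 ✗
(0,5)A 1/3 ✓
(1,0)A 3/5 ✓
(1,1)A 4/7 ✓
(1,2)B 2/6 ✓
(1,4)B 3/6 ✓
(1,5)A 1/4 ✗
(2,0)A 3/5 ✓
(2,1)A 5/8 ✓
(2,2)A 3/7 ✓
(2,3)B 4/6 ✓
(2,5)B 3/4 ✓
(3,0)B 3/5 ✓
(3,1)B 3/8 ✓
(3,2)A 4/8 ✓
(3,3)B 2/7 ✗
(3,4)B 4/6 ✓
(3,5)B 2/3 ✓
(4,0)B 3/3 ✓
(4,1)B 3/5 ✓
(4,2)A 2/5 ✓
(4,3)A 3/5 ✓
(4,4)A 1/4 ✗
Unsatisfied: (0,3), (0,4), (1,5), (3,3), (4,4) — 5 in total.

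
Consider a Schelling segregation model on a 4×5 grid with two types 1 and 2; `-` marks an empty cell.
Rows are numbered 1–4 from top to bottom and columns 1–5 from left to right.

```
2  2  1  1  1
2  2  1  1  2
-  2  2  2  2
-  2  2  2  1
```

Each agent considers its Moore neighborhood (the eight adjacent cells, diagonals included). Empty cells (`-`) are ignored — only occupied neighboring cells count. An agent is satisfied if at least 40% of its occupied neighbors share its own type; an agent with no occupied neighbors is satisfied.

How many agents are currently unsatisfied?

(1,1)2 3/3 satisfied
(1,2)2 3/5 satisfied
(1,3)1 3/5 satisfied
(1,4)1 4/5 satisfied
(1,5)1 2/3 satisfied
(2,1)2 4/4 satisfied
(2,2)2 5/7 satisfied
(2,3)1 3/8 not
(2,4)1 4/8 satisfied
(2,5)2 2/5 satisfied
(3,2)2 5/6 satisfied
(3,3)2 6/8 satisfied
(3,4)2 5/8 satisfied
(3,5)2 3/5 satisfied
(4,2)2 3/3 satisfied
(4,3)2 5/5 satisfied
(4,4)2 4/5 satisfied
(4,5)1 0/3 not
Unsatisfied: (2,3), (4,5) — 2 in total.

2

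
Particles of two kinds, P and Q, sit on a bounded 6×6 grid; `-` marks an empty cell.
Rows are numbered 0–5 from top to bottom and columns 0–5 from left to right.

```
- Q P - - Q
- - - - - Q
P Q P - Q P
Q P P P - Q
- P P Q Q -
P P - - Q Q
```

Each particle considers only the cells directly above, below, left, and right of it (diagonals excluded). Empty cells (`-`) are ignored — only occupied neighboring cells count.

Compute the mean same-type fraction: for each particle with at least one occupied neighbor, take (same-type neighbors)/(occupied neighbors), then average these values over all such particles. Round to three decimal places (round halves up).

0.500

(0,1)Q 0/1
(0,2)P 0/1
(0,5)Q 1/1
(1,5)Q 1/2
(2,0)P 0/2
(2,1)Q 0/3
(2,2)P 1/2
(2,4)Q 0/1
(2,5)P 0/3
(3,0)Q 0/2
(3,1)P 2/4
(3,2)P 4/4
(3,3)P 1/2
(3,5)Q 0/1
(4,1)P 3/3
(4,2)P 2/3
(4,3)Q 1/3
(4,4)Q 2/2
(5,0)P 1/1
(5,1)P 2/2
(5,4)Q 2/2
(5,5)Q 1/1
Sum over 22 particles: 0/1 + 0/1 + 1/1 + 1/2 + 0/2 + 0/3 + 1/2 + 0/1 + 0/3 + 0/2 + 2/4 + 4/4 + 1/2 + 0/1 + 3/3 + 2/3 + 1/3 + 2/2 + 1/1 + 2/2 + 2/2 + 1/1 = 11; mean = 11 ÷ 22 = 1/2 = 0.5 → 0.500.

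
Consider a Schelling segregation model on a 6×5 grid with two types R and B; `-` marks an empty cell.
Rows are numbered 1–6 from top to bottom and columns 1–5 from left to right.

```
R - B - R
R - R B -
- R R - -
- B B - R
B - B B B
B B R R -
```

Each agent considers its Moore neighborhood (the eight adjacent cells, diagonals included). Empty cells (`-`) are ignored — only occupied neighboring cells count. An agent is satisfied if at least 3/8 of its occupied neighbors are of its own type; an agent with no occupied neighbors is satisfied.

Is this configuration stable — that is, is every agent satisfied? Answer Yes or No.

Row 1: (1,1)R 1/1 ok · (1,3)B 1/2 ok · (1,5)R 0/1 unhappy
Row 2: (2,1)R 2/2 ok · (2,3)R 2/4 ok · (2,4)B 1/4 unhappy
Row 3: (3,2)R 3/5 ok · (3,3)R 2/5 ok
Row 4: (4,2)B 3/5 ok · (4,3)B 3/5 ok · (4,5)R 0/2 unhappy
Row 5: (5,1)B 3/3 ok · (5,3)B 4/6 ok · (5,4)B 3/6 ok · (5,5)B 1/3 unhappy
Row 6: (6,1)B 2/2 ok · (6,2)B 3/4 ok · (6,3)R 1/4 unhappy · (6,4)R 1/4 unhappy
For instance (1,5) has only 0/1 same-type neighbors, below 3/8.

No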